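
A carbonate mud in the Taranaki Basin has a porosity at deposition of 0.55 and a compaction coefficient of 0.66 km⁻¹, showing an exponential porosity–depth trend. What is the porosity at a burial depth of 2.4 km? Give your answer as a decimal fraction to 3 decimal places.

n = n₀·exp(−k·Z) = 0.55 × exp(−0.66 × 2.4) = 0.55 × exp(−1.584)
  = 0.55 × 0.2052 = 0.1128

0.113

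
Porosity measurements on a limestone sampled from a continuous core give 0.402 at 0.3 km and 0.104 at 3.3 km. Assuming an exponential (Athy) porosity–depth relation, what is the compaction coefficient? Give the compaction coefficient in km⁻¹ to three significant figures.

0.451 km⁻¹

Athy: phi(d) = phi₀ e^(−cd) ⇒ phi₁/phi₂ = e^{c(d₂−d₁)} ⇒ c = ln(phi₁/phi₂)/(d₂−d₁)
c = ln(0.402/0.104) / (3.3 − 0.3) = ln(3.865) / 3 = 1.3521 / 3 = 0.4507 km⁻¹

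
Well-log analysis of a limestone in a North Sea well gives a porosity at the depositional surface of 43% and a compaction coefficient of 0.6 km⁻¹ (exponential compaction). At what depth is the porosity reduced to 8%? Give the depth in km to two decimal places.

2.80 km

Invert Athy's law: Z = ln(phi₀/phi) / β
Z = ln(0.43/0.08) / 0.6 = ln(5.375) / 0.6 = 1.6818 / 0.6 = 2.803 km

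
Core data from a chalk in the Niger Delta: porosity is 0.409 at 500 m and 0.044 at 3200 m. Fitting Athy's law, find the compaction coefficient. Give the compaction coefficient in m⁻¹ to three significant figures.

0.000826 m⁻¹

Working in km (1 km = 1000 m; k in km⁻¹ = k in m⁻¹ × 1000):
Athy: φ(Z) = φ₀ e^(−kZ) ⇒ φ₁/φ₂ = e^{k(Z₂−Z₁)} ⇒ k = ln(φ₁/φ₂)/(Z₂−Z₁)
k = ln(0.409/0.044) / (3.2 − 0.5) = ln(9.295) / 2.7 = 2.2295 / 2.7 = 0.8258 km⁻¹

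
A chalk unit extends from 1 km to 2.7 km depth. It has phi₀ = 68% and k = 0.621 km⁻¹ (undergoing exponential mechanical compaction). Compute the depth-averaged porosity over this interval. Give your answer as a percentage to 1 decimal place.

22.6%

⟨phi⟩ = (1/(z₂−z₁)) ∫ phi₀ e^(−kz) dz = phi₀·(e^(−k·z₁) − e^(−k·z₂)) / (k·(z₂−z₁))
e^(−0.621×1) = 0.5374; e^(−0.621×2.7) = 0.1870
⟨phi⟩ = 0.68 × (0.5374 − 0.1870) / (0.621 × 1.7) = 0.68 × 0.3319 = 0.2257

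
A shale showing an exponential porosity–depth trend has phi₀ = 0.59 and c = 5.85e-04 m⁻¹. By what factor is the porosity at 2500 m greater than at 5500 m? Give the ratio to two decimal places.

Working in km (1 km = 1000 m; c in km⁻¹ = c in m⁻¹ × 1000):
phi(d₁)/phi(d₂) = e^(−c·d₁)/e^(−c·d₂) = e^{c(d₂−d₁)}
= exp(0.585 × 3) = exp(1.755) = 5.7834

5.78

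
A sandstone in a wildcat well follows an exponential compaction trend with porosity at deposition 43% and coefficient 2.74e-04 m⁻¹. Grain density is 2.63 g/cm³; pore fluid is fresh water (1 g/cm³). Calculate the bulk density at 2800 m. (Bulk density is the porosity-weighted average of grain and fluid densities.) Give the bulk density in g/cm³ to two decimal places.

2.30 g/cm³

Working in km (1 km = 1000 m; c in km⁻¹ = c in m⁻¹ × 1000):
Porosity at depth: φ = 0.43·exp(−0.274×2.8) = 0.43×0.4643 = 0.1997
Bulk density: ρ_b = (1−φ)ρ_g + φ·ρ_f = 0.8003×2.63 + 0.1997×1
       = 2.105 + 0.200 = 2.305 g/cm³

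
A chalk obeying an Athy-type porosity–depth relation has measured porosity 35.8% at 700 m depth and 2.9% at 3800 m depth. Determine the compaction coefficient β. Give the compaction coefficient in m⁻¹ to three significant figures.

0.000811 m⁻¹

Working in km (1 km = 1000 m; β in km⁻¹ = β in m⁻¹ × 1000):
Athy: φ(Z) = φ₀ e^(−βZ) ⇒ φ₁/φ₂ = e^{β(Z₂−Z₁)} ⇒ β = ln(φ₁/φ₂)/(Z₂−Z₁)
β = ln(0.358/0.029) / (3.8 − 0.7) = ln(12.34) / 3.1 = 2.5132 / 3.1 = 0.8107 km⁻¹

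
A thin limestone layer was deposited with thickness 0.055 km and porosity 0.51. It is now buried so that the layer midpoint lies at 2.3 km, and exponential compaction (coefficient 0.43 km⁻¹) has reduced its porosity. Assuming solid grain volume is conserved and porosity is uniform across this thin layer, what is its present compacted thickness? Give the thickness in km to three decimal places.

0.033 km

Porosity at 2.3 km: n = 0.51·exp(−0.43×2.3) = 0.1897
Solid-volume conservation: h(1−n) = h₀(1−n₀) ⇒ h = h₀·(1−n₀)/(1−n)
h = 0.055 × (1 − 0.51)/(1 − 0.1897) = 0.055 × 0.6047 = 0.0333 km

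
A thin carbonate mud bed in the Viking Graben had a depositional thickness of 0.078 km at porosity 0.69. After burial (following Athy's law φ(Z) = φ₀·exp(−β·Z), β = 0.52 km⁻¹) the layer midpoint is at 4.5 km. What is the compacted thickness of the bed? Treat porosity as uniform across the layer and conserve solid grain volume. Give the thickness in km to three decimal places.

Porosity at 4.5 km: φ = 0.69·exp(−0.52×4.5) = 0.0665
Solid-volume conservation: h(1−φ) = h₀(1−φ₀) ⇒ h = h₀·(1−φ₀)/(1−φ)
h = 0.078 × (1 − 0.69)/(1 − 0.0665) = 0.078 × 0.3321 = 0.0259 km

0.026 km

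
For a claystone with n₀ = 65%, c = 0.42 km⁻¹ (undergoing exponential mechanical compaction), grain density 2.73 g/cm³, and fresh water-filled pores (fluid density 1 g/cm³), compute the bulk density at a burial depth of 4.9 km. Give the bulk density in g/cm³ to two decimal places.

Porosity at depth: n = 0.65·exp(−0.42×4.9) = 0.65×0.1277 = 0.0830
Bulk density: ρ_b = (1−n)ρ_g + n·ρ_f = 0.9170×2.73 + 0.0830×1
       = 2.503 + 0.083 = 2.586 g/cm³

2.59 g/cm³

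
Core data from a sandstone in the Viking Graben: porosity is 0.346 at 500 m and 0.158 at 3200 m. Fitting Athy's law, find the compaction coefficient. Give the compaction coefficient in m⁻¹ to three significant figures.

Working in km (1 km = 1000 m; k in km⁻¹ = k in m⁻¹ × 1000):
Athy: phi(d) = phi₀ e^(−kd) ⇒ phi₁/phi₂ = e^{k(d₂−d₁)} ⇒ k = ln(phi₁/phi₂)/(d₂−d₁)
k = ln(0.346/0.158) / (3.2 − 0.5) = ln(2.19) / 2.7 = 0.7838 / 2.7 = 0.2903 km⁻¹

0.000290 m⁻¹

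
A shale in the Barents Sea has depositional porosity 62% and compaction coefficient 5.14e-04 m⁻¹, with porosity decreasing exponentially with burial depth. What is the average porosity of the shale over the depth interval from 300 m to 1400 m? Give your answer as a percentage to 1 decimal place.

40.6%

Working in km (1 km = 1000 m; k in km⁻¹ = k in m⁻¹ × 1000):
⟨n⟩ = (1/(z₂−z₁)) ∫ n₀ e^(−kz) dz = n₀·(e^(−k·z₁) − e^(−k·z₂)) / (k·(z₂−z₁))
e^(−0.514×0.3) = 0.8571; e^(−0.514×1.4) = 0.4869
⟨n⟩ = 0.62 × (0.8571 − 0.4869) / (0.514 × 1.1) = 0.62 × 0.6547 = 0.4059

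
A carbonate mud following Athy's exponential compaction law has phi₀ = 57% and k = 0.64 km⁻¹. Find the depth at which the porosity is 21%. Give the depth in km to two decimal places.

1.56 km

Invert Athy's law: d = ln(phi₀/phi) / k
d = ln(0.57/0.21) / 0.64 = ln(2.714) / 0.64 = 0.9985 / 0.64 = 1.560 km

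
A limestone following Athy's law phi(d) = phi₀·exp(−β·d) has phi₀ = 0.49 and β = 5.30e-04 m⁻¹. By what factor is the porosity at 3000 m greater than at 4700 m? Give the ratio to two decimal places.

Working in km (1 km = 1000 m; β in km⁻¹ = β in m⁻¹ × 1000):
phi(d₁)/phi(d₂) = e^(−β·d₁)/e^(−β·d₂) = e^{β(d₂−d₁)}
= exp(0.53 × 1.7) = exp(0.901) = 2.4621

2.46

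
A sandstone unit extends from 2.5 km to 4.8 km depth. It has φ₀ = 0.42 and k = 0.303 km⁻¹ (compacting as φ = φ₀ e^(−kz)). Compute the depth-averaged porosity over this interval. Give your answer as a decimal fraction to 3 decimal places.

⟨φ⟩ = (1/(z₂−z₁)) ∫ φ₀ e^(−kz) dz = φ₀·(e^(−k·z₁) − e^(−k·z₂)) / (k·(z₂−z₁))
e^(−0.303×2.5) = 0.4688; e^(−0.303×4.8) = 0.2335
⟨φ⟩ = 0.42 × (0.4688 − 0.2335) / (0.303 × 2.3) = 0.42 × 0.3376 = 0.1418

0.142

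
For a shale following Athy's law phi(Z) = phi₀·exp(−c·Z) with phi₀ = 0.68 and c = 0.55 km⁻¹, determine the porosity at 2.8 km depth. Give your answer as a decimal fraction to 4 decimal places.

0.1458

phi = phi₀·exp(−c·Z) = 0.68 × exp(−0.55 × 2.8) = 0.68 × exp(−1.54)
  = 0.68 × 0.2144 = 0.1458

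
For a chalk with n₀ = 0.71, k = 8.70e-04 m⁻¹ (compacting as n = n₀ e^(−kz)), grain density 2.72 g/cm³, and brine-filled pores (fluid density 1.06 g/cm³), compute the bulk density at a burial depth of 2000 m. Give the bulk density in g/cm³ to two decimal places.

2.51 g/cm³

Working in km (1 km = 1000 m; k in km⁻¹ = k in m⁻¹ × 1000):
Porosity at depth: n = 0.71·exp(−0.87×2) = 0.71×0.1755 = 0.1246
Bulk density: ρ_b = (1−n)ρ_g + n·ρ_f = 0.8754×2.72 + 0.1246×1.06
       = 2.381 + 0.132 = 2.513 g/cm³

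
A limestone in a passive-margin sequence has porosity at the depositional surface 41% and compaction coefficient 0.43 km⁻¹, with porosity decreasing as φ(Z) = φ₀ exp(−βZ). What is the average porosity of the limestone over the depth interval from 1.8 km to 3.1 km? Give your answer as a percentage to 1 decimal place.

14.5%

⟨φ⟩ = (1/(Z₂−Z₁)) ∫ φ₀ e^(−βZ) dZ = φ₀·(e^(−β·Z₁) − e^(−β·Z₂)) / (β·(Z₂−Z₁))
e^(−0.43×1.8) = 0.4612; e^(−0.43×3.1) = 0.2637
⟨φ⟩ = 0.41 × (0.4612 − 0.2637) / (0.43 × 1.3) = 0.41 × 0.3533 = 0.1448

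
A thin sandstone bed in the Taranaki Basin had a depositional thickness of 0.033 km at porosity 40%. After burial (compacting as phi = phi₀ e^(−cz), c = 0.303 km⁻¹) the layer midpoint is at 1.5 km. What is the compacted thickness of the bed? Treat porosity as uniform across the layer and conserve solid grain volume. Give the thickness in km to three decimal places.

0.027 km

Porosity at 1.5 km: phi = 0.4·exp(−0.303×1.5) = 0.2539
Solid-volume conservation: h(1−phi) = h₀(1−phi₀) ⇒ h = h₀·(1−phi₀)/(1−phi)
h = 0.033 × (1 − 0.4)/(1 − 0.2539) = 0.033 × 0.8042 = 0.0265 km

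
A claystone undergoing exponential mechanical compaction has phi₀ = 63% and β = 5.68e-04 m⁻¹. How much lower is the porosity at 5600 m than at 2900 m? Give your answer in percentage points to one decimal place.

9.5 percentage points

Working in km (1 km = 1000 m; β in km⁻¹ = β in m⁻¹ × 1000):
phi(2.9) = 0.63·e^(−0.568×2.9) = 0.1213
phi(5.6) = 0.63·e^(−0.568×5.6) = 0.0262
Δphi = 0.1213 − 0.0262 = 0.0952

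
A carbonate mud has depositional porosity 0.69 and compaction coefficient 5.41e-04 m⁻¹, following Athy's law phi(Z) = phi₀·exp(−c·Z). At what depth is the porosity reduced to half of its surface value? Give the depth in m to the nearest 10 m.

1280 m

Working in km (1 km = 1000 m; c in km⁻¹ = c in m⁻¹ × 1000):
phi/phi₀ = 1/2 ⇒ exp(−c·Z) = 1/2 ⇒ Z = ln(2) / c
Z = 0.6931 / 0.541 = 1.281 km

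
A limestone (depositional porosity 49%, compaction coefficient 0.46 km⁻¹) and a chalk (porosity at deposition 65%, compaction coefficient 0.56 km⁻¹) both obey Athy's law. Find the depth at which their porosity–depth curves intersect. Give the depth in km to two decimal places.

2.83 km

Set phi₀ₐ e^(−kₐZ) = phi₀ᵦ e^(−kᵦZ) ⇒ ln(phi₀ₐ/phi₀ᵦ) = (kₐ − kᵦ)·Z
Z = ln(0.49/0.65) / (0.46 − 0.56) = -0.2826 / -0.1 = 2.826 km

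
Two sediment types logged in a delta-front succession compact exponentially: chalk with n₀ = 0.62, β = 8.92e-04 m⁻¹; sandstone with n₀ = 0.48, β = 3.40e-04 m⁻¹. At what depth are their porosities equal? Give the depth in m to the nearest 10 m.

Working in km (1 km = 1000 m; β in km⁻¹ = β in m⁻¹ × 1000):
Set n₀ₐ e^(−βₐz) = n₀ᵦ e^(−βᵦz) ⇒ ln(n₀ₐ/n₀ᵦ) = (βₐ − βᵦ)·z
z = ln(0.62/0.48) / (0.892 − 0.34) = 0.2559 / 0.552 = 0.464 km

460 m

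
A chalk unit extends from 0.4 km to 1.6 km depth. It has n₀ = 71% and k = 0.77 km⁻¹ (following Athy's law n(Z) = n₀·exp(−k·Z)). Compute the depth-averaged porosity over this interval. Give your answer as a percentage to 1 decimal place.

34.1%

⟨n⟩ = (1/(Z₂−Z₁)) ∫ n₀ e^(−kZ) dZ = n₀·(e^(−k·Z₁) − e^(−k·Z₂)) / (k·(Z₂−Z₁))
e^(−0.77×0.4) = 0.7349; e^(−0.77×1.6) = 0.2917
⟨n⟩ = 0.71 × (0.7349 − 0.2917) / (0.77 × 1.2) = 0.71 × 0.4797 = 0.3406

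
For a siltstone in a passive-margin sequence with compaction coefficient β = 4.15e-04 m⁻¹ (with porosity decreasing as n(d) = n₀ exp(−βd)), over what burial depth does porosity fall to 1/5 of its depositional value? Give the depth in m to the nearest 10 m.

Working in km (1 km = 1000 m; β in km⁻¹ = β in m⁻¹ × 1000):
n/n₀ = 1/5 ⇒ exp(−β·d) = 1/5 ⇒ d = ln(5) / β
d = 1.6094 / 0.415 = 3.878 km

3880 m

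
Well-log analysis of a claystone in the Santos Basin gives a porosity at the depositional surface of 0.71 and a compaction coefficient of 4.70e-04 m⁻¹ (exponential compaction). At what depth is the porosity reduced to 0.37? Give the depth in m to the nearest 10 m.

1390 m

Working in km (1 km = 1000 m; k in km⁻¹ = k in m⁻¹ × 1000):
Invert Athy's law: d = ln(n₀/n) / k
d = ln(0.71/0.37) / 0.47 = ln(1.919) / 0.47 = 0.6518 / 0.47 = 1.387 km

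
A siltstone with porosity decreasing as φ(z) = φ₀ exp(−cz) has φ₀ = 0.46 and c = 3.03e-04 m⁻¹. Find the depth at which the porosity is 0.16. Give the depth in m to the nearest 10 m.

Working in km (1 km = 1000 m; c in km⁻¹ = c in m⁻¹ × 1000):
Invert Athy's law: z = ln(φ₀/φ) / c
z = ln(0.46/0.16) / 0.303 = ln(2.875) / 0.303 = 1.0561 / 0.303 = 3.485 km

3490 m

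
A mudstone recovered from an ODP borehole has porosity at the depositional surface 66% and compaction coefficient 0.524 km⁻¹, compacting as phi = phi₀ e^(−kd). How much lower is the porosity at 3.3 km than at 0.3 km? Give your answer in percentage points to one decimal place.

44.7 percentage points

phi(0.3) = 0.66·e^(−0.524×0.3) = 0.5640
phi(3.3) = 0.66·e^(−0.524×3.3) = 0.1171
Δphi = 0.5640 − 0.1171 = 0.4469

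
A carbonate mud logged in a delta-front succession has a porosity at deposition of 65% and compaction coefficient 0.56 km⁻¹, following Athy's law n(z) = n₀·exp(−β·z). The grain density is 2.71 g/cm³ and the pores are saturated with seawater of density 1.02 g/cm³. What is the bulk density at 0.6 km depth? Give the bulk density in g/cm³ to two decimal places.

Porosity at depth: n = 0.65·exp(−0.56×0.6) = 0.65×0.7146 = 0.4645
Bulk density: ρ_b = (1−n)ρ_g + n·ρ_f = 0.5355×2.71 + 0.4645×1.02
       = 1.451 + 0.474 = 1.925 g/cm³

1.92 g/cm³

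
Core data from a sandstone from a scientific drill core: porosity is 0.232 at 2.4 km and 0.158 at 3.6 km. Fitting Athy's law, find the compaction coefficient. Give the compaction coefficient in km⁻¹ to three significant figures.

Athy: φ(d) = φ₀ e^(−βd) ⇒ φ₁/φ₂ = e^{β(d₂−d₁)} ⇒ β = ln(φ₁/φ₂)/(d₂−d₁)
β = ln(0.232/0.158) / (3.6 − 2.4) = ln(1.468) / 1.2 = 0.3841 / 1.2 = 0.3201 km⁻¹

0.320 km⁻¹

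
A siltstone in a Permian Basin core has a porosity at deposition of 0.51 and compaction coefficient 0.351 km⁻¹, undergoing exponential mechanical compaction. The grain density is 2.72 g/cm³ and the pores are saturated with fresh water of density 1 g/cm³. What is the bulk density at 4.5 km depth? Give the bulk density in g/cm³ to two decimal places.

Porosity at depth: n = 0.51·exp(−0.351×4.5) = 0.51×0.2061 = 0.1051
Bulk density: ρ_b = (1−n)ρ_g + n·ρ_f = 0.8949×2.72 + 0.1051×1
       = 2.434 + 0.105 = 2.539 g/cm³

2.54 g/cm³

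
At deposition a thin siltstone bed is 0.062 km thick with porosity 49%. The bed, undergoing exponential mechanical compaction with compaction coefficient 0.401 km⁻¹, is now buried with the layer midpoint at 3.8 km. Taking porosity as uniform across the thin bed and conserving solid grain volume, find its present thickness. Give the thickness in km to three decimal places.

Porosity at 3.8 km: phi = 0.49·exp(−0.401×3.8) = 0.1068
Solid-volume conservation: h(1−phi) = h₀(1−phi₀) ⇒ h = h₀·(1−phi₀)/(1−phi)
h = 0.062 × (1 − 0.49)/(1 − 0.1068) = 0.062 × 0.5710 = 0.0354 km

0.035 km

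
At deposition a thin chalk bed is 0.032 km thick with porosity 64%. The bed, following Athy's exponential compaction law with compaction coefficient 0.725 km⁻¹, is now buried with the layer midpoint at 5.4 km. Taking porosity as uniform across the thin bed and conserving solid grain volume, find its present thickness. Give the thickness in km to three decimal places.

Porosity at 5.4 km: n = 0.64·exp(−0.725×5.4) = 0.0128
Solid-volume conservation: h(1−n) = h₀(1−n₀) ⇒ h = h₀·(1−n₀)/(1−n)
h = 0.032 × (1 − 0.64)/(1 − 0.0128) = 0.032 × 0.3647 = 0.0117 km

0.012 km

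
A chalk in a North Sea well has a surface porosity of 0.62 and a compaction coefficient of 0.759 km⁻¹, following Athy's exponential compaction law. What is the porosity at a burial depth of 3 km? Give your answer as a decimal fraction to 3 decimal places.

0.064

n = n₀·exp(−β·Z) = 0.62 × exp(−0.759 × 3) = 0.62 × exp(−2.277)
  = 0.62 × 0.1026 = 0.0636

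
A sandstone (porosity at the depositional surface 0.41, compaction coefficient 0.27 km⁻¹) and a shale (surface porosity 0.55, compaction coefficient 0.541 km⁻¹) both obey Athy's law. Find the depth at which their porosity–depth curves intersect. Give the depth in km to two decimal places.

Set n₀ₐ e^(−cₐd) = n₀ᵦ e^(−cᵦd) ⇒ ln(n₀ₐ/n₀ᵦ) = (cₐ − cᵦ)·d
d = ln(0.41/0.55) / (0.27 − 0.541) = -0.2938 / -0.271 = 1.084 km

1.08 km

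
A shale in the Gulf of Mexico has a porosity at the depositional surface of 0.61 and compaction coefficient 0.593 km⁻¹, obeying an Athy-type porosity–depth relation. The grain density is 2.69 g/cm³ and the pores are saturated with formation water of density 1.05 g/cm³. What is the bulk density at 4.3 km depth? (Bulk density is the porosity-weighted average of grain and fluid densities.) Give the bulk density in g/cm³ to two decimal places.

2.61 g/cm³

Porosity at depth: φ = 0.61·exp(−0.593×4.3) = 0.61×0.0781 = 0.0476
Bulk density: ρ_b = (1−φ)ρ_g + φ·ρ_f = 0.9524×2.69 + 0.0476×1.05
       = 2.562 + 0.050 = 2.612 g/cm³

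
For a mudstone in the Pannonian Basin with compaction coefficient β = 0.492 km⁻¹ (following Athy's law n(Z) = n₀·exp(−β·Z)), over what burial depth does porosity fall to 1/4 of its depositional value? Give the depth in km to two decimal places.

2.82 km

n/n₀ = 1/4 ⇒ exp(−β·Z) = 1/4 ⇒ Z = ln(4) / β
Z = 1.3863 / 0.492 = 2.818 km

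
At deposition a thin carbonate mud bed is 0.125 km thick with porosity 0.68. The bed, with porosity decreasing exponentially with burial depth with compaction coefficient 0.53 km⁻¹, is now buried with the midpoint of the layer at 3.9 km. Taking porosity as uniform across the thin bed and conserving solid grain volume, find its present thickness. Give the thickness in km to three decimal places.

Porosity at 3.9 km: n = 0.68·exp(−0.53×3.9) = 0.0861
Solid-volume conservation: h(1−n) = h₀(1−n₀) ⇒ h = h₀·(1−n₀)/(1−n)
h = 0.125 × (1 − 0.68)/(1 − 0.0861) = 0.125 × 0.3501 = 0.0438 km

0.044 km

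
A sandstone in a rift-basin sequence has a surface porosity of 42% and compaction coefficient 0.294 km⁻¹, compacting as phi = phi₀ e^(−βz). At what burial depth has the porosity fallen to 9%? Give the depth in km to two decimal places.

5.24 km

Invert Athy's law: z = ln(phi₀/phi) / β
z = ln(0.42/0.09) / 0.294 = ln(4.667) / 0.294 = 1.5404 / 0.294 = 5.240 km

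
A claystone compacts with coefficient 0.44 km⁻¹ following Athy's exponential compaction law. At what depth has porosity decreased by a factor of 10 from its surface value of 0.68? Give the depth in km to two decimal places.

5.23 km

n/n₀ = 1/10 ⇒ exp(−k·z) = 1/10 ⇒ z = ln(10) / k
z = 2.3026 / 0.44 = 5.233 km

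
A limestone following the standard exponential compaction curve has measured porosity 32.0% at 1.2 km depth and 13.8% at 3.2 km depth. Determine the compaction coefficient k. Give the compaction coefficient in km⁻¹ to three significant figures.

0.421 km⁻¹

Athy: n(Z) = n₀ e^(−kZ) ⇒ n₁/n₂ = e^{k(Z₂−Z₁)} ⇒ k = ln(n₁/n₂)/(Z₂−Z₁)
k = ln(0.32/0.138) / (3.2 − 1.2) = ln(2.319) / 2 = 0.8411 / 2 = 0.4205 km⁻¹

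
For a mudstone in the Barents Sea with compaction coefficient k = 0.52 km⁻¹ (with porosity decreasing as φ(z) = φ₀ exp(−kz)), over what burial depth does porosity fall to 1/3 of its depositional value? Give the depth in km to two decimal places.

φ/φ₀ = 1/3 ⇒ exp(−k·z) = 1/3 ⇒ z = ln(3) / k
z = 1.0986 / 0.52 = 2.113 km

2.11 km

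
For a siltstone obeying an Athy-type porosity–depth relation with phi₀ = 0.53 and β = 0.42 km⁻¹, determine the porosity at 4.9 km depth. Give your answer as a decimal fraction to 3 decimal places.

phi = phi₀·exp(−β·z) = 0.53 × exp(−0.42 × 4.9) = 0.53 × exp(−2.058)
  = 0.53 × 0.1277 = 0.0677

0.068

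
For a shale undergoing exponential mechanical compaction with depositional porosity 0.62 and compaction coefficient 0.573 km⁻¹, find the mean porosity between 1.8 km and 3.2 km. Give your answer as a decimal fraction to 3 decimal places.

0.152

⟨phi⟩ = (1/(d₂−d₁)) ∫ phi₀ e^(−kd) dd = phi₀·(e^(−k·d₁) − e^(−k·d₂)) / (k·(d₂−d₁))
e^(−0.573×1.8) = 0.3565; e^(−0.573×3.2) = 0.1598
⟨phi⟩ = 0.62 × (0.3565 − 0.1598) / (0.573 × 1.4) = 0.62 × 0.2452 = 0.1520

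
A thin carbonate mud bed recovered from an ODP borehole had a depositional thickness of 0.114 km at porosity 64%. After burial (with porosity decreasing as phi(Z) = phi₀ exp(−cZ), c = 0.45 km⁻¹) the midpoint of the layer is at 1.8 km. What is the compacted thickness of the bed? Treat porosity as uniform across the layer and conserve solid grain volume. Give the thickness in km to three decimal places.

0.057 km

Porosity at 1.8 km: phi = 0.64·exp(−0.45×1.8) = 0.2847
Solid-volume conservation: h(1−phi) = h₀(1−phi₀) ⇒ h = h₀·(1−phi₀)/(1−phi)
h = 0.114 × (1 − 0.64)/(1 − 0.2847) = 0.114 × 0.5033 = 0.0574 km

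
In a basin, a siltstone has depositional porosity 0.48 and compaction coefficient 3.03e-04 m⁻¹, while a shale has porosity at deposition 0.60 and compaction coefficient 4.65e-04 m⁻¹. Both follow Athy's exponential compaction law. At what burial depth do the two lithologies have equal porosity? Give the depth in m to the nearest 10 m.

Working in km (1 km = 1000 m; c in km⁻¹ = c in m⁻¹ × 1000):
Set n₀ₐ e^(−cₐd) = n₀ᵦ e^(−cᵦd) ⇒ ln(n₀ₐ/n₀ᵦ) = (cₐ − cᵦ)·d
d = ln(0.48/0.6) / (0.303 − 0.465) = -0.2231 / -0.162 = 1.377 km

1380 m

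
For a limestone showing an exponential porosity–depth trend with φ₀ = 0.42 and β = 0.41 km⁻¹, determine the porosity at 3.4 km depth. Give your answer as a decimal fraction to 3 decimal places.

φ = φ₀·exp(−β·d) = 0.42 × exp(−0.41 × 3.4) = 0.42 × exp(−1.394)
  = 0.42 × 0.2481 = 0.1042

0.104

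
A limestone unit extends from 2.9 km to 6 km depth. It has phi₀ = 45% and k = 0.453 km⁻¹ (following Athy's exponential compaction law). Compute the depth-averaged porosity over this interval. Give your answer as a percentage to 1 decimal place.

⟨phi⟩ = (1/(z₂−z₁)) ∫ phi₀ e^(−kz) dz = phi₀·(e^(−k·z₁) − e^(−k·z₂)) / (k·(z₂−z₁))
e^(−0.453×2.9) = 0.2688; e^(−0.453×6) = 0.0660
⟨phi⟩ = 0.45 × (0.2688 − 0.0660) / (0.453 × 3.1) = 0.45 × 0.1444 = 0.0650

6.5%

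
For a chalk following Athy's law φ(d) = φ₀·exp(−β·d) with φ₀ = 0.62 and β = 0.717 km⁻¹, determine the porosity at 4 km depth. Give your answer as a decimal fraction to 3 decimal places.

φ = φ₀·exp(−β·d) = 0.62 × exp(−0.717 × 4) = 0.62 × exp(−2.868)
  = 0.62 × 0.0568 = 0.0352

0.035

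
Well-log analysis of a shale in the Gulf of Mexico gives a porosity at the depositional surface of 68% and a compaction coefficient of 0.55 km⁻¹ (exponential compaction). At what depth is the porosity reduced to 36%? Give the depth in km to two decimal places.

Invert Athy's law: d = ln(φ₀/φ) / c
d = ln(0.68/0.36) / 0.55 = ln(1.889) / 0.55 = 0.6360 / 0.55 = 1.156 km

1.16 km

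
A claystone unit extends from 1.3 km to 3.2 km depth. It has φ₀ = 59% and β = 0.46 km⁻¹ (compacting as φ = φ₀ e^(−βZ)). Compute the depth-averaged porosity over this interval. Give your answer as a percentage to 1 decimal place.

21.6%

⟨φ⟩ = (1/(Z₂−Z₁)) ∫ φ₀ e^(−βZ) dZ = φ₀·(e^(−β·Z₁) − e^(−β·Z₂)) / (β·(Z₂−Z₁))
e^(−0.46×1.3) = 0.5499; e^(−0.46×3.2) = 0.2295
⟨φ⟩ = 0.59 × (0.5499 − 0.2295) / (0.46 × 1.9) = 0.59 × 0.3666 = 0.2163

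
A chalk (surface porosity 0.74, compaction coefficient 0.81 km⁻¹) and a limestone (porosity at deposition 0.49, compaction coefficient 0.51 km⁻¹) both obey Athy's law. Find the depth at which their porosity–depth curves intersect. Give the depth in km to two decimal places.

Set phi₀ₐ e^(−βₐd) = phi₀ᵦ e^(−βᵦd) ⇒ ln(phi₀ₐ/phi₀ᵦ) = (βₐ − βᵦ)·d
d = ln(0.74/0.49) / (0.81 − 0.51) = 0.4122 / 0.3 = 1.374 km

1.37 km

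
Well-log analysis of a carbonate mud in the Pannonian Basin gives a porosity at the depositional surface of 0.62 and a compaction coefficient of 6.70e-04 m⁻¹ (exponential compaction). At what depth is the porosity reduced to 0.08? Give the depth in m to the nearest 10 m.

3060 m

Working in km (1 km = 1000 m; c in km⁻¹ = c in m⁻¹ × 1000):
Invert Athy's law: z = ln(phi₀/phi) / c
z = ln(0.62/0.08) / 0.67 = ln(7.75) / 0.67 = 2.0477 / 0.67 = 3.056 km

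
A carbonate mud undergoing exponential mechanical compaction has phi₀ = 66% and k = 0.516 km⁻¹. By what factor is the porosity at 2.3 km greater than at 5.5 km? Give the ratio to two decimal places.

5.21

phi(d₁)/phi(d₂) = e^(−k·d₁)/e^(−k·d₂) = e^{k(d₂−d₁)}
= exp(0.516 × 3.2) = exp(1.651) = 5.2132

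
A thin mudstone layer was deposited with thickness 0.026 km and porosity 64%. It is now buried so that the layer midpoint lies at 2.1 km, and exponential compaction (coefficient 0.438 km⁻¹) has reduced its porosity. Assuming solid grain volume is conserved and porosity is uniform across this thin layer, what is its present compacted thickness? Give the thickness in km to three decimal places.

Porosity at 2.1 km: phi = 0.64·exp(−0.438×2.1) = 0.2551
Solid-volume conservation: h(1−phi) = h₀(1−phi₀) ⇒ h = h₀·(1−phi₀)/(1−phi)
h = 0.026 × (1 − 0.64)/(1 − 0.2551) = 0.026 × 0.4833 = 0.0126 km

0.013 km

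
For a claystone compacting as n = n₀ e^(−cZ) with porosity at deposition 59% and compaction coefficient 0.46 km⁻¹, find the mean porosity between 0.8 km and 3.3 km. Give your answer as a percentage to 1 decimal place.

24.3%

⟨n⟩ = (1/(Z₂−Z₁)) ∫ n₀ e^(−cZ) dZ = n₀·(e^(−c·Z₁) − e^(−c·Z₂)) / (c·(Z₂−Z₁))
e^(−0.46×0.8) = 0.6921; e^(−0.46×3.3) = 0.2191
⟨n⟩ = 0.59 × (0.6921 − 0.2191) / (0.46 × 2.5) = 0.59 × 0.4113 = 0.2427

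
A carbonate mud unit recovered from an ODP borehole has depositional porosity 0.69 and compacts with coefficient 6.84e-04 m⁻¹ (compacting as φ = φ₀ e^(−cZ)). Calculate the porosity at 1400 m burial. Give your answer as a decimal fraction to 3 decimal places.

0.265

Working in km (1 km = 1000 m; c in km⁻¹ = c in m⁻¹ × 1000):
φ = φ₀·exp(−c·Z) = 0.69 × exp(−0.684 × 1.4) = 0.69 × exp(−0.9576)
  = 0.69 × 0.3838 = 0.2648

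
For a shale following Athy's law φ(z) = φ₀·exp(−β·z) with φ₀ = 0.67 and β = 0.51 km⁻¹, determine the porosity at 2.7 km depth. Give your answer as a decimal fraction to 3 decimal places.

0.169

φ = φ₀·exp(−β·z) = 0.67 × exp(−0.51 × 2.7) = 0.67 × exp(−1.377)
  = 0.67 × 0.2523 = 0.1691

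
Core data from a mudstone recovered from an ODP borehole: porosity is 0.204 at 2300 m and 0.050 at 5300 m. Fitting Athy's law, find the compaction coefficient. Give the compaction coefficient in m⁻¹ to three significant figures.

0.000469 m⁻¹

Working in km (1 km = 1000 m; β in km⁻¹ = β in m⁻¹ × 1000):
Athy: phi(d) = phi₀ e^(−βd) ⇒ phi₁/phi₂ = e^{β(d₂−d₁)} ⇒ β = ln(phi₁/phi₂)/(d₂−d₁)
β = ln(0.204/0.05) / (5.3 − 2.3) = ln(4.08) / 3 = 1.4061 / 3 = 0.4687 km⁻¹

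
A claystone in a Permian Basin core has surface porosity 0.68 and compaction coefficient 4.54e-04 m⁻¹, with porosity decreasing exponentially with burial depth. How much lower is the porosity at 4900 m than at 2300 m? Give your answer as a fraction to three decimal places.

Working in km (1 km = 1000 m; c in km⁻¹ = c in m⁻¹ × 1000):
n(2.3) = 0.68·e^(−0.454×2.3) = 0.2393
n(4.9) = 0.68·e^(−0.454×4.9) = 0.0735
Δn = 0.2393 − 0.0735 = 0.1658

0.166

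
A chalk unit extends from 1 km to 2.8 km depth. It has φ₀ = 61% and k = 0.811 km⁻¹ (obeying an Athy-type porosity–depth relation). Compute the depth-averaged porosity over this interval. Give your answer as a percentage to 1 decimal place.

14.3%

⟨φ⟩ = (1/(Z₂−Z₁)) ∫ φ₀ e^(−kZ) dZ = φ₀·(e^(−k·Z₁) − e^(−k·Z₂)) / (k·(Z₂−Z₁))
e^(−0.811×1) = 0.4444; e^(−0.811×2.8) = 0.1032
⟨φ⟩ = 0.61 × (0.4444 − 0.1032) / (0.811 × 1.8) = 0.61 × 0.2337 = 0.1426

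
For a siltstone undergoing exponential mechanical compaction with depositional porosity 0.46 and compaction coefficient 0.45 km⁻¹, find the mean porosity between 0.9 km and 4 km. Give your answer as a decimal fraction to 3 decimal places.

⟨n⟩ = (1/(z₂−z₁)) ∫ n₀ e^(−βz) dz = n₀·(e^(−β·z₁) − e^(−β·z₂)) / (β·(z₂−z₁))
e^(−0.45×0.9) = 0.6670; e^(−0.45×4) = 0.1653
⟨n⟩ = 0.46 × (0.6670 − 0.1653) / (0.45 × 3.1) = 0.46 × 0.3596 = 0.1654

0.165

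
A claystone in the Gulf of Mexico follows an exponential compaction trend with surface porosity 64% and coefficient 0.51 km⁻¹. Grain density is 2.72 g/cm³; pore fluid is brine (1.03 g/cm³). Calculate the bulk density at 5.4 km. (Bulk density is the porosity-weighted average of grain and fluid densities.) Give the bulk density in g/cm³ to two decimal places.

Porosity at depth: φ = 0.64·exp(−0.51×5.4) = 0.64×0.0637 = 0.0408
Bulk density: ρ_b = (1−φ)ρ_g + φ·ρ_f = 0.9592×2.72 + 0.0408×1.03
       = 2.609 + 0.042 = 2.651 g/cm³

2.65 g/cm³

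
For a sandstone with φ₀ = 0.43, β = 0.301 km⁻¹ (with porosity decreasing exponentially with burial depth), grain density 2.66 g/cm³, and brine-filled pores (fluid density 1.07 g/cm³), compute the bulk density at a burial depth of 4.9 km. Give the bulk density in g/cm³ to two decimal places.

Porosity at depth: φ = 0.43·exp(−0.301×4.9) = 0.43×0.2288 = 0.0984
Bulk density: ρ_b = (1−φ)ρ_g + φ·ρ_f = 0.9016×2.66 + 0.0984×1.07
       = 2.398 + 0.105 = 2.504 g/cm³

2.50 g/cm³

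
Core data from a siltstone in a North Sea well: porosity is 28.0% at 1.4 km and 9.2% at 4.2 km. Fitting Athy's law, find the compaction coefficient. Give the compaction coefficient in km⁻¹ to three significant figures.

Athy: phi(z) = phi₀ e^(−cz) ⇒ phi₁/phi₂ = e^{c(z₂−z₁)} ⇒ c = ln(phi₁/phi₂)/(z₂−z₁)
c = ln(0.28/0.092) / (4.2 − 1.4) = ln(3.043) / 2.8 = 1.1130 / 2.8 = 0.3975 km⁻¹

0.398 km⁻¹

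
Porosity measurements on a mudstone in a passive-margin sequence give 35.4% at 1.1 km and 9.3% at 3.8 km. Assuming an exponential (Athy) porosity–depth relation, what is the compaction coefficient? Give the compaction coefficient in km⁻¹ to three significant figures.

0.495 km⁻¹

Athy: n(Z) = n₀ e^(−βZ) ⇒ n₁/n₂ = e^{β(Z₂−Z₁)} ⇒ β = ln(n₁/n₂)/(Z₂−Z₁)
β = ln(0.354/0.093) / (3.8 − 1.1) = ln(3.806) / 2.7 = 1.3367 / 2.7 = 0.4951 km⁻¹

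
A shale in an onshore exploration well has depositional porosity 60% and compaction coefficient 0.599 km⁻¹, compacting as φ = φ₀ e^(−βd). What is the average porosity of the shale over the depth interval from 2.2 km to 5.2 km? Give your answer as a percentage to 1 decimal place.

⟨φ⟩ = (1/(d₂−d₁)) ∫ φ₀ e^(−βd) dd = φ₀·(e^(−β·d₁) − e^(−β·d₂)) / (β·(d₂−d₁))
e^(−0.599×2.2) = 0.2677; e^(−0.599×5.2) = 0.0444
⟨φ⟩ = 0.6 × (0.2677 − 0.0444) / (0.599 × 3) = 0.6 × 0.1243 = 0.0746

7.5%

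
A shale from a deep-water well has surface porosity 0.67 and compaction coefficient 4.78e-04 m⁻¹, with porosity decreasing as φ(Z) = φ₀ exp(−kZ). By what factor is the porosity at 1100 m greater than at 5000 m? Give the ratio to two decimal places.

6.45

Working in km (1 km = 1000 m; k in km⁻¹ = k in m⁻¹ × 1000):
φ(Z₁)/φ(Z₂) = e^(−k·Z₁)/e^(−k·Z₂) = e^{k(Z₂−Z₁)}
= exp(0.478 × 3.9) = exp(1.864) = 6.4508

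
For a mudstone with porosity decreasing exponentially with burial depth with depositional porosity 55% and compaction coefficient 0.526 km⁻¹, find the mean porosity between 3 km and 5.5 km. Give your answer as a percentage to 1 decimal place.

⟨φ⟩ = (1/(d₂−d₁)) ∫ φ₀ e^(−βd) dd = φ₀·(e^(−β·d₁) − e^(−β·d₂)) / (β·(d₂−d₁))
e^(−0.526×3) = 0.2064; e^(−0.526×5.5) = 0.0554
⟨φ⟩ = 0.55 × (0.2064 − 0.0554) / (0.526 × 2.5) = 0.55 × 0.1148 = 0.0631

6.3%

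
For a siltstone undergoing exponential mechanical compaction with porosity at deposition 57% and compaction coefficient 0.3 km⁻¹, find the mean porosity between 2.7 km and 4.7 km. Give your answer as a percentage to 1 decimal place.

⟨φ⟩ = (1/(d₂−d₁)) ∫ φ₀ e^(−cd) dd = φ₀·(e^(−c·d₁) − e^(−c·d₂)) / (c·(d₂−d₁))
e^(−0.3×2.7) = 0.4449; e^(−0.3×4.7) = 0.2441
⟨φ⟩ = 0.57 × (0.4449 − 0.2441) / (0.3 × 2) = 0.57 × 0.3345 = 0.1907

19.1%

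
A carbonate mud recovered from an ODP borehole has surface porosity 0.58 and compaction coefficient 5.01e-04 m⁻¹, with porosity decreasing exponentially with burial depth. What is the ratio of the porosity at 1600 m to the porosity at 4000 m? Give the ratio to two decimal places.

3.33

Working in km (1 km = 1000 m; β in km⁻¹ = β in m⁻¹ × 1000):
φ(Z₁)/φ(Z₂) = e^(−β·Z₁)/e^(−β·Z₂) = e^{β(Z₂−Z₁)}
= exp(0.501 × 2.4) = exp(1.202) = 3.3281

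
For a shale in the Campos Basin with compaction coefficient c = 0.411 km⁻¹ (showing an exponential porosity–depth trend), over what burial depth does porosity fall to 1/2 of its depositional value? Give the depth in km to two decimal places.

1.69 km

φ/φ₀ = 1/2 ⇒ exp(−c·Z) = 1/2 ⇒ Z = ln(2) / c
Z = 0.6931 / 0.411 = 1.686 km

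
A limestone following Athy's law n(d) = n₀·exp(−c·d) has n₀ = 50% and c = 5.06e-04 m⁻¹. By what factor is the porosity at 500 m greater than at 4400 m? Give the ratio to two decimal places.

7.20

Working in km (1 km = 1000 m; c in km⁻¹ = c in m⁻¹ × 1000):
n(d₁)/n(d₂) = e^(−c·d₁)/e^(−c·d₂) = e^{c(d₂−d₁)}
= exp(0.506 × 3.9) = exp(1.973) = 7.1951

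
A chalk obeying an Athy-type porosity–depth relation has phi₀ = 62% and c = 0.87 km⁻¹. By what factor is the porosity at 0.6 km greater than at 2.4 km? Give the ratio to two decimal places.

phi(d₁)/phi(d₂) = e^(−c·d₁)/e^(−c·d₂) = e^{c(d₂−d₁)}
= exp(0.87 × 1.8) = exp(1.566) = 4.7875

4.79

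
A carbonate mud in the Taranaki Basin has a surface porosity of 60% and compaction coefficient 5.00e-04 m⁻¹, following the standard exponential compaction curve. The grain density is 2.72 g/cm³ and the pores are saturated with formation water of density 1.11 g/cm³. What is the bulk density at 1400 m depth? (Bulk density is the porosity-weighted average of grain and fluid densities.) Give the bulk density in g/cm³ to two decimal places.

Working in km (1 km = 1000 m; β in km⁻¹ = β in m⁻¹ × 1000):
Porosity at depth: φ = 0.6·exp(−0.5×1.4) = 0.6×0.4966 = 0.2980
Bulk density: ρ_b = (1−φ)ρ_g + φ·ρ_f = 0.7020×2.72 + 0.2980×1.11
       = 1.910 + 0.331 = 2.240 g/cm³

2.24 g/cm³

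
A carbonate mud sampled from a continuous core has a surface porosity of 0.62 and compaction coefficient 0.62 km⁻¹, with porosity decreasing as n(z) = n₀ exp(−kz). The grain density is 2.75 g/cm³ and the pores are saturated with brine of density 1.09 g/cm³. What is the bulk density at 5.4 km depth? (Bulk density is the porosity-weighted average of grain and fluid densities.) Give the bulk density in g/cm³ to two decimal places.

Porosity at depth: n = 0.62·exp(−0.62×5.4) = 0.62×0.0352 = 0.0218
Bulk density: ρ_b = (1−n)ρ_g + n·ρ_f = 0.9782×2.75 + 0.0218×1.09
       = 2.690 + 0.024 = 2.714 g/cm³

2.71 g/cm³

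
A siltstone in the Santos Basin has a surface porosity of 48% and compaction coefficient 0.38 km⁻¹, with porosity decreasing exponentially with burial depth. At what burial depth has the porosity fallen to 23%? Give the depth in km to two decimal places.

1.94 km

Invert Athy's law: z = ln(n₀/n) / β
z = ln(0.48/0.23) / 0.38 = ln(2.087) / 0.38 = 0.7357 / 0.38 = 1.936 km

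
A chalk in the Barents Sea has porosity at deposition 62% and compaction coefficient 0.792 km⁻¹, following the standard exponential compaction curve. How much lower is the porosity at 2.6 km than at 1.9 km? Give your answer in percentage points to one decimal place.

phi(1.9) = 0.62·e^(−0.792×1.9) = 0.1377
phi(2.6) = 0.62·e^(−0.792×2.6) = 0.0791
Δphi = 0.1377 − 0.0791 = 0.0586

5.9 percentage points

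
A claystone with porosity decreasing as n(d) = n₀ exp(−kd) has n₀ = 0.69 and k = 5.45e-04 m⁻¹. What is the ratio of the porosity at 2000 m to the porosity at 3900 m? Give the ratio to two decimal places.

2.82

Working in km (1 km = 1000 m; k in km⁻¹ = k in m⁻¹ × 1000):
n(d₁)/n(d₂) = e^(−k·d₁)/e^(−k·d₂) = e^{k(d₂−d₁)}
= exp(0.545 × 1.9) = exp(1.036) = 2.8165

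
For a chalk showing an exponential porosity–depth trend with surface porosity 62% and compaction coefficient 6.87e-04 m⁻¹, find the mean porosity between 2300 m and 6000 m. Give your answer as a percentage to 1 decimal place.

Working in km (1 km = 1000 m; c in km⁻¹ = c in m⁻¹ × 1000):
⟨n⟩ = (1/(z₂−z₁)) ∫ n₀ e^(−cz) dz = n₀·(e^(−c·z₁) − e^(−c·z₂)) / (c·(z₂−z₁))
e^(−0.687×2.3) = 0.2060; e^(−0.687×6) = 0.0162
⟨n⟩ = 0.62 × (0.2060 − 0.0162) / (0.687 × 3.7) = 0.62 × 0.0746 = 0.0463

4.6%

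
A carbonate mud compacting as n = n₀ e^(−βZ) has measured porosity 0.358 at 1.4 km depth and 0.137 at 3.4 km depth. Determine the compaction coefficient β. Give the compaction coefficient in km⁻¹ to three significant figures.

0.480 km⁻¹

Athy: n(Z) = n₀ e^(−βZ) ⇒ n₁/n₂ = e^{β(Z₂−Z₁)} ⇒ β = ln(n₁/n₂)/(Z₂−Z₁)
β = ln(0.358/0.137) / (3.4 − 1.4) = ln(2.613) / 2 = 0.9606 / 2 = 0.4803 km⁻¹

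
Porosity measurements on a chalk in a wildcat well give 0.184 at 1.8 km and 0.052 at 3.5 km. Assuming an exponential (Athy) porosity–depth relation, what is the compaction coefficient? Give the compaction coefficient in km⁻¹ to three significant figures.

0.743 km⁻¹

Athy: n(z) = n₀ e^(−cz) ⇒ n₁/n₂ = e^{c(z₂−z₁)} ⇒ c = ln(n₁/n₂)/(z₂−z₁)
c = ln(0.184/0.052) / (3.5 − 1.8) = ln(3.538) / 1.7 = 1.2637 / 1.7 = 0.7433 km⁻¹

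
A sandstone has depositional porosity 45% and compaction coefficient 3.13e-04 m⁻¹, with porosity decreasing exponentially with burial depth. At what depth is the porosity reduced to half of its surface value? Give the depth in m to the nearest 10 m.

2210 m

Working in km (1 km = 1000 m; c in km⁻¹ = c in m⁻¹ × 1000):
phi/phi₀ = 1/2 ⇒ exp(−c·d) = 1/2 ⇒ d = ln(2) / c
d = 0.6931 / 0.313 = 2.215 km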